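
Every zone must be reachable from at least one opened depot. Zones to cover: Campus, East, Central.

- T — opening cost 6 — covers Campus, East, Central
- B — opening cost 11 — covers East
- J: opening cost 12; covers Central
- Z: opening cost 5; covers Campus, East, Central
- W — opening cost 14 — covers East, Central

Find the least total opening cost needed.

Z alone covers Campus, East, Central — every zone.
Total opening cost: 5.
No cover costs less than 5.

5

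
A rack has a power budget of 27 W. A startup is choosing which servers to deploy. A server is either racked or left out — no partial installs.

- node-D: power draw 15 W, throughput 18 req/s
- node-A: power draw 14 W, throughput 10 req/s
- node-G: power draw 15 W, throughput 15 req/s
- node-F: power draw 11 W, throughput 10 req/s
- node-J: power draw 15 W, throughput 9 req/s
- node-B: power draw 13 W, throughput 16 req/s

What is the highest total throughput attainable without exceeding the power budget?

28

Allowing fractional choices, the relaxed optimum would be about 32.8, but servers are indivisible.
node-D + node-F: power draw 15 + 11 = 26 ≤ 27, throughput 18 + 10 = 28.
node-F + node-B: power draw 11 + 13 = 24 ≤ 27, throughput 10 + 16 = 26.
node-A + node-B: power draw 14 + 13 = 27 ≤ 27, throughput 10 + 16 = 26.
Best is node-D and node-F with total throughput 28.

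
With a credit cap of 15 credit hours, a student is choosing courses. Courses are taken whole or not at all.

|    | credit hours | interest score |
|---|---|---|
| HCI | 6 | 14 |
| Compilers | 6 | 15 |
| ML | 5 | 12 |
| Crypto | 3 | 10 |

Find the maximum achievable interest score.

39

Allowing fractional choices, the relaxed optimum would be about 39.3, but courses are indivisible.
HCI + Compilers + Crypto: credit hours 6 + 6 + 3 = 15 ≤ 15, interest score 14 + 15 + 10 = 39.
Compilers + ML + Crypto: credit hours 6 + 5 + 3 = 14 ≤ 15, interest score 15 + 12 + 10 = 37.
HCI + ML + Crypto: credit hours 6 + 5 + 3 = 14 ≤ 15, interest score 14 + 12 + 10 = 36.
Best is HCI, Compilers, and Crypto with total interest score 39.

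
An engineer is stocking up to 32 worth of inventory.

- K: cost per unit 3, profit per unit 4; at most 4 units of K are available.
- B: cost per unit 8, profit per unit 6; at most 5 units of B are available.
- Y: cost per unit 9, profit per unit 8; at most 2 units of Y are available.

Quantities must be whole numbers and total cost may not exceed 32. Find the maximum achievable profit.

32

Take 4×K and 2×Y: cost 30 ≤ 32, profit 4·4 + 2·8 = 32.
K has the best ratio (4/3) and is taken to its limit of 4; remaining capacity is filled optimally with the others.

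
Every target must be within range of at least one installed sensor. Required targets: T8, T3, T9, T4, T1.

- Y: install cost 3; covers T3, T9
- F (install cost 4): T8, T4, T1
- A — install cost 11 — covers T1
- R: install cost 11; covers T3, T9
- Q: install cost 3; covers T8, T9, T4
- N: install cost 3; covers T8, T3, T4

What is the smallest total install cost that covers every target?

This is a weighted set-cover instance.
Choose Y and F: together they cover T8, T3, T9, T4, T1 — every target.
Total install cost: 3 + 4 = 7.

7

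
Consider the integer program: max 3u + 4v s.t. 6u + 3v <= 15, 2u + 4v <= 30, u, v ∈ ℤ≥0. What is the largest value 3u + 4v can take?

(u,v)=(0,5): 6·0+3·5=15≤15, 2·0+4·5=20≤30, objective 20.
(u,v)=(0,4): 6·0+3·4=12≤15, 2·0+4·4=16≤30, objective 16.
Maximum is 20 at (u,v)=(0,5).

20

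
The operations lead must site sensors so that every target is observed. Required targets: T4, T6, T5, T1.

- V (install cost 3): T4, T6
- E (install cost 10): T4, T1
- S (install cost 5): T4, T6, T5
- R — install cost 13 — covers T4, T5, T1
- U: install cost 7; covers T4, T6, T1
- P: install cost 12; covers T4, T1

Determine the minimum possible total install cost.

Choose S and U: together they cover T4, T6, T5, T1 — every target.
Total install cost: 5 + 7 = 12.

12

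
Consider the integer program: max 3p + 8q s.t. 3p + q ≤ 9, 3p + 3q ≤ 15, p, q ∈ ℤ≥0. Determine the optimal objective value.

40

(p,q)=(0,5) is feasible, giving 40.
(p,q)=(1,4) is feasible, giving 35.
(p,q)=(0,4) is feasible, giving 32.
The best lattice point is (0,5), giving 40.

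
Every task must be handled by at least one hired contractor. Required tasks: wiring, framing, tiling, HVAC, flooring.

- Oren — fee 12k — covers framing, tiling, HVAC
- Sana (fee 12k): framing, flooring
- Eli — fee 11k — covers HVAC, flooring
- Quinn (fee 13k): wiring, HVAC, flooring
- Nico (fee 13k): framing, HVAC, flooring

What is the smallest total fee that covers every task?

Choose Oren and Quinn: together they cover wiring, framing, tiling, HVAC, flooring — every task.
Total fee: 12 + 13 = 25.
No cover costs less than 25.

25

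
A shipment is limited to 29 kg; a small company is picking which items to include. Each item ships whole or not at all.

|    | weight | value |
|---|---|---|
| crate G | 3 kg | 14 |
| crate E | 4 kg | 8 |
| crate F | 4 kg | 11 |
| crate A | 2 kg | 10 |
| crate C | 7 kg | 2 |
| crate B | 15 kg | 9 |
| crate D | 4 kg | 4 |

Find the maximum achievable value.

Take crate G, crate E, crate F, crate A, and crate B: weight 3 + 4 + 4 + 2 + 15 = 28 ≤ 29, value 14 + 8 + 11 + 10 + 9 = 52.
No other feasible combination does better.

52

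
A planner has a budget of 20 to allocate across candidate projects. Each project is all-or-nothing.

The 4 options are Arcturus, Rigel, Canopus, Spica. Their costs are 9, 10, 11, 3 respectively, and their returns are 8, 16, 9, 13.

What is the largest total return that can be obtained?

29

Allowing fractional choices, the relaxed optimum would be about 35.2, but projects are indivisible.
Arcturus + Rigel: cost 9 + 10 = 19 ≤ 20, return 8 + 16 = 24.
Canopus + Spica: cost 11 + 3 = 14 ≤ 20, return 9 + 13 = 22.
Rigel + Spica: cost 10 + 3 = 13 ≤ 20, return 16 + 13 = 29.
Best is Rigel and Spica with total return 29.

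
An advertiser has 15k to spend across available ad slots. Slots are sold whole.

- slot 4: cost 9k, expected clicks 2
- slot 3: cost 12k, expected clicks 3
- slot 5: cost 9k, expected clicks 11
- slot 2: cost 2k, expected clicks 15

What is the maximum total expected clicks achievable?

26

Take slot 5 and slot 2: cost 9 + 2 = 11 ≤ 15, expected clicks 11 + 15 = 26.
No other feasible combination does better.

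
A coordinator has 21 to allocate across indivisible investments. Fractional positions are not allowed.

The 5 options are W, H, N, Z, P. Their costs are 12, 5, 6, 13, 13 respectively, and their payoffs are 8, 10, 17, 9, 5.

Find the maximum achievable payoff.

27

Treat it as a binary knapsack problem.
Take H and N: cost 5 + 6 = 11 ≤ 21, payoff 10 + 17 = 27.
No other feasible combination does better.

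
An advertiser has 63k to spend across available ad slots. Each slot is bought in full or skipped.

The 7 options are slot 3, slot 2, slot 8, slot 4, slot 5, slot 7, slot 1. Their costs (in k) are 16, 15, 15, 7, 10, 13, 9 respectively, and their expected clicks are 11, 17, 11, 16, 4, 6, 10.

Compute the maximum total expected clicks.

65

Treat it as a binary knapsack problem.
Take slot 3, slot 2, slot 8, slot 4, and slot 1: cost 16 + 15 + 15 + 7 + 9 = 62 ≤ 63, expected clicks 11 + 17 + 11 + 16 + 10 = 65.
No other feasible combination does better.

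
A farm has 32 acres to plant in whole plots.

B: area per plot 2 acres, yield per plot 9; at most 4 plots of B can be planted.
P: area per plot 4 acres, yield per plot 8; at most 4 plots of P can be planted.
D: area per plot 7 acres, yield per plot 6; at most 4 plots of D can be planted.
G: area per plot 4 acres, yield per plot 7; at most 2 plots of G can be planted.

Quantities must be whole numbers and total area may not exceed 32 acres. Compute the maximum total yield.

82

Take 4×B, 4×P, and 2×G: area 32 ≤ 32, yield 4·9 + 4·8 + 2·7 = 82.
B has the best ratio (9/2) and is taken to its limit of 4; remaining capacity is filled optimally with the others.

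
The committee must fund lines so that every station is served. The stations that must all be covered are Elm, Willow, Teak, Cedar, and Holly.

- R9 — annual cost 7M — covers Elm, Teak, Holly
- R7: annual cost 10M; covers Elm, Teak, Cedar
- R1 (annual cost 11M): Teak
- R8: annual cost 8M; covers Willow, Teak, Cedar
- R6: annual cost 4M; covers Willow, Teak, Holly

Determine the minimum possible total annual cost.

14

Choose R7 and R6: together they cover Elm, Willow, Teak, Cedar, Holly — every station.
Total annual cost: 10 + 4 = 14.
No cover costs less than 14.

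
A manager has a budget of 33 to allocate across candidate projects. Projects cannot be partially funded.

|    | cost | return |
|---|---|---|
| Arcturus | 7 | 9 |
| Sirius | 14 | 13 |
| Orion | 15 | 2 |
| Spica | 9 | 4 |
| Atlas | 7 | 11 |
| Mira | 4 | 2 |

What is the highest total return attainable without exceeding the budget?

Allowing fractional choices, the relaxed optimum would be about 35.4, but projects are indivisible.
Arcturus + Sirius + Atlas: cost 7 + 14 + 7 = 28 ≤ 33, return 9 + 13 + 11 = 33.
Arcturus + Sirius + Atlas + Mira: cost 7 + 14 + 7 + 4 = 32 ≤ 33, return 9 + 13 + 11 + 2 = 35.
Best is Arcturus, Sirius, Atlas, and Mira with total return 35.

35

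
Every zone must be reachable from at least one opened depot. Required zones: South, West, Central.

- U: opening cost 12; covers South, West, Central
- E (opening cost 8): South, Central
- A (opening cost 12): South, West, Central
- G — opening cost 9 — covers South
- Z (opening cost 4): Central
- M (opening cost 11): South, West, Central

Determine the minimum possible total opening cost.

11

This is a weighted set-cover instance.
M alone covers South, West, Central — every zone.
Total opening cost: 11.
No cover costs less than 11.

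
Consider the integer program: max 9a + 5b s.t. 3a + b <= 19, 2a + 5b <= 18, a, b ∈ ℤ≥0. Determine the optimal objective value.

(a,b)=(6,1) is feasible, giving 59.
(a,b)=(6,0) is feasible, giving 54.
Maximum is 59 at (a,b)=(6,1).

59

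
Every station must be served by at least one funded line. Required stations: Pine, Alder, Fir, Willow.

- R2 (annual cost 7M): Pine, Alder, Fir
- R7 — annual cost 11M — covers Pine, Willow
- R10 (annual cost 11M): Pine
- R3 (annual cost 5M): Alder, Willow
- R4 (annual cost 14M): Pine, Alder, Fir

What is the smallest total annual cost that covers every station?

Choose R2 and R3: together they cover Pine, Alder, Fir, Willow — every station.
Total annual cost: 7 + 5 = 12.
No cover costs less than 12.

12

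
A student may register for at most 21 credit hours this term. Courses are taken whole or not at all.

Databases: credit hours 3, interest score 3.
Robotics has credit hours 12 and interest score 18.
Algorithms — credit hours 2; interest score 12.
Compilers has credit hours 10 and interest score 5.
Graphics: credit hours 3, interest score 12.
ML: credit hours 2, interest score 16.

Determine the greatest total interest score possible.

58

This is an integer program with binary decision variables.
Allowing fractional choices, the relaxed optimum would be about 60.0, but courses are indivisible.
Robotics + Algorithms + Graphics + ML: credit hours 12 + 2 + 3 + 2 = 19 ≤ 21, interest score 18 + 12 + 12 + 16 = 58.
Databases + Robotics + Algorithms + ML: credit hours 3 + 12 + 2 + 2 = 19 ≤ 21, interest score 3 + 18 + 12 + 16 = 49.
Best is Robotics, Algorithms, Graphics, and ML with total interest score 58.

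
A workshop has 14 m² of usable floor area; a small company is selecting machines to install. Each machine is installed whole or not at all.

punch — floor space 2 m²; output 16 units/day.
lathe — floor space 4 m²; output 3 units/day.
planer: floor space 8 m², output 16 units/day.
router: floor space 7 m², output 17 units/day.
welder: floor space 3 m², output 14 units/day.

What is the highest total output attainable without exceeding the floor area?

47

Treat it as a binary knapsack problem.
Allowing fractional choices, the relaxed optimum would be about 51.0, but machines are indivisible.
punch + lathe + router: floor space 2 + 4 + 7 = 13 ≤ 14, output 16 + 3 + 17 = 36.
punch + planer + welder: floor space 2 + 8 + 3 = 13 ≤ 14, output 16 + 16 + 14 = 46.
punch + router + welder: floor space 2 + 7 + 3 = 12 ≤ 14, output 16 + 17 + 14 = 47.
Best is punch, router, and welder with total output 47.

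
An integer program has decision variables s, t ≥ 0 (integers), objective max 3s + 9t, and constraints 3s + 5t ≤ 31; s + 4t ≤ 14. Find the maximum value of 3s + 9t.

(s,t)=(6,2) is feasible, giving 36.
(s,t)=(8,1) is feasible, giving 33.
(s,t)=(5,2) is feasible, giving 33.
(s,t)=(7,1) is feasible, giving 30.
The best lattice point is (6,2), giving 36.

36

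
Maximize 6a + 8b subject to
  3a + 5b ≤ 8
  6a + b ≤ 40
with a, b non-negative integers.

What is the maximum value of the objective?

Relaxing integrality, the LP optimum is 16.00 at (a,b) = (2.67, 0), which is not an integer point.
(a,b)=(1,1): 3·1+5·1=8≤8, 6·1+1·1=7≤40, objective 14.
(a,b)=(2,0): 3·2+5·0=6≤8, 6·2+1·0=12≤40, objective 12.
No feasible integer point exceeds 14.

14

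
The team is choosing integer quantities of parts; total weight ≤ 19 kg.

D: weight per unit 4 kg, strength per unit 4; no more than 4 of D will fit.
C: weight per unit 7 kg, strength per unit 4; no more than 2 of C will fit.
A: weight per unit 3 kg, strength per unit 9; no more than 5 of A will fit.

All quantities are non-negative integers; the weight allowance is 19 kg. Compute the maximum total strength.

49

This is a bounded integer knapsack.
A has the best ratio (9/3); taking only A gives at most 5×9 = 45 (stopped by the supply cap of 5).
Mixing does better — 1×D and 5×A: weight 19 ≤ 19, strength 1·4 + 5·9 = 49.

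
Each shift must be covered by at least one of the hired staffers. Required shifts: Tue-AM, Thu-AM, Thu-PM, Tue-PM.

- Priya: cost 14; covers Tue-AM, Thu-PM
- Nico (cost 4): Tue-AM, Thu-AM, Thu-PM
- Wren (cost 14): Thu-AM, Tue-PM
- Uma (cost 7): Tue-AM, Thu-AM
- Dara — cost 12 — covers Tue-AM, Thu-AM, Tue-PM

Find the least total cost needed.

16

Choose Nico and Dara: together they cover Tue-AM, Thu-AM, Thu-PM, Tue-PM — every shift.
Total cost: 4 + 12 = 16.
No cover costs less than 16.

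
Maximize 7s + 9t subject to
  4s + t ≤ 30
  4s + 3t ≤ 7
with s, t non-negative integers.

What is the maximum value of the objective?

Relaxing integrality, the LP optimum is 21.00 at (s,t) = (0, 2.33), which is not an integer point.
(s,t)=(0,2): 4·0+1·2=2≤30, 4·0+3·2=6≤7, objective 18.
(s,t)=(1,1): 4·1+1·1=5≤30, 4·1+3·1=7≤7, objective 16.
(s,t)=(0,1): 4·0+1·1=1≤30, 4·0+3·1=3≤7, objective 9.
Maximum is 18 at (s,t)=(0,2).

18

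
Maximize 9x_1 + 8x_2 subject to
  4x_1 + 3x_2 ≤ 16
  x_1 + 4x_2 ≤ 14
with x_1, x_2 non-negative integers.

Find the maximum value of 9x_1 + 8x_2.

36

(x_1,x_2)=(4,0): 4·4+3·0=16≤16, 1·4+4·0=4≤14, objective 36.
(x_1,x_2)=(3,1): 4·3+3·1=15≤16, 1·3+4·1=7≤14, objective 35.
(x_1,x_2)=(2,2): 4·2+3·2=14≤16, 1·2+4·2=10≤14, objective 34.
No feasible integer point exceeds 36.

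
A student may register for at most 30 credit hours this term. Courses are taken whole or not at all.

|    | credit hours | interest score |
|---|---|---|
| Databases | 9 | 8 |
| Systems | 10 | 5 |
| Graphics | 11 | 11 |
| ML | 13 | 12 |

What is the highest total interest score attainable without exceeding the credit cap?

24

Databases + Systems + Graphics: credit hours 9 + 10 + 11 = 30 ≤ 30, interest score 8 + 5 + 11 = 24.
Graphics + ML: credit hours 11 + 13 = 24 ≤ 30, interest score 11 + 12 = 23.
Best is Databases, Systems, and Graphics with total interest score 24.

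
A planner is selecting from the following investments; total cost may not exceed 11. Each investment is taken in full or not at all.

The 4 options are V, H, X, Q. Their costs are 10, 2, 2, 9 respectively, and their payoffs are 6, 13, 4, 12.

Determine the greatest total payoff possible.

25

Allowing fractional choices, the relaxed optimum would be about 26.3, but investments are indivisible.
H + X: cost 2 + 2 = 4 ≤ 11, payoff 13 + 4 = 17.
H + Q: cost 2 + 9 = 11 ≤ 11, payoff 13 + 12 = 25.
Best is H and Q with total payoff 25.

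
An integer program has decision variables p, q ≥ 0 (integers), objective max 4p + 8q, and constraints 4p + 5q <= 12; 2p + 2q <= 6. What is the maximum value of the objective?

Relaxing integrality, the LP optimum is 19.20 at (p,q) = (0, 2.4), which is not an integer point.
(p,q)=(0,2): 4·0+5·2=10≤12, 2·0+2·2=4≤6, objective 16.
(p,q)=(1,1): 4·1+5·1=9≤12, 2·1+2·1=4≤6, objective 12.
(p,q)=(0,1): 4·0+5·1=5≤12, 2·0+2·1=2≤6, objective 8.
The best lattice point is (0,2), giving 16.

16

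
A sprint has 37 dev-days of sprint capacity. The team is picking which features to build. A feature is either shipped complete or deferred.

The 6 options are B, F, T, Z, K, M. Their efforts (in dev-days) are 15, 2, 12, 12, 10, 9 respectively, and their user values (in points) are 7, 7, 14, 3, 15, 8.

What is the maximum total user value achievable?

This is a 0-1 knapsack instance.
F + T + K + M: effort 2 + 12 + 10 + 9 = 33 ≤ 37, user value 7 + 14 + 15 + 8 = 44.
F + T + Z + K: effort 2 + 12 + 12 + 10 = 36 ≤ 37, user value 7 + 14 + 3 + 15 = 39.
T + K + M: effort 12 + 10 + 9 = 31 ≤ 37, user value 14 + 15 + 8 = 37.
Best is F, T, K, and M with total user value 44.

44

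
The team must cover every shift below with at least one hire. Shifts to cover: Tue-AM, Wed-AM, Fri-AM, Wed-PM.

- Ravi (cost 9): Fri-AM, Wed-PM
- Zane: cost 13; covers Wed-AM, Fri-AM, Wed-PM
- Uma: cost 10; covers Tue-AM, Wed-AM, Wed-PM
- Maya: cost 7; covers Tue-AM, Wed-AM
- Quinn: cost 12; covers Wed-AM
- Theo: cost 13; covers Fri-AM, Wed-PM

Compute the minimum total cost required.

16

The greedy cost-per-new-shift heuristic would pick Uma and Ravi for 19, but a cheaper cover exists.
Choose Ravi and Maya: together they cover Tue-AM, Wed-AM, Fri-AM, Wed-PM — every shift.
Total cost: 9 + 7 = 16.
No cover costs less than 16.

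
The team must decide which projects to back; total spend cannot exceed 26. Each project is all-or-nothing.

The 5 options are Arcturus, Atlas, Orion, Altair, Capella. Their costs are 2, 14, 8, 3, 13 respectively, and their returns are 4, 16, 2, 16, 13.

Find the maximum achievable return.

36

Arcturus + Atlas + Altair: cost 2 + 14 + 3 = 19 ≤ 26, return 4 + 16 + 16 = 36.
Arcturus + Orion + Altair + Capella: cost 2 + 8 + 3 + 13 = 26 ≤ 26, return 4 + 2 + 16 + 13 = 35.
Best is Arcturus, Atlas, and Altair with total return 36.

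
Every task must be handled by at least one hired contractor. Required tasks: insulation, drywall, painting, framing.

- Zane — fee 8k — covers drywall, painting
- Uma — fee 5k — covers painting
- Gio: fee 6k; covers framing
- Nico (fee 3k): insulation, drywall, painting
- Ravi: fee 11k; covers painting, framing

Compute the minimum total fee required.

9

Choose Gio and Nico: together they cover insulation, drywall, painting, framing — every task.
Total fee: 6 + 3 = 9.
No cover costs less than 9.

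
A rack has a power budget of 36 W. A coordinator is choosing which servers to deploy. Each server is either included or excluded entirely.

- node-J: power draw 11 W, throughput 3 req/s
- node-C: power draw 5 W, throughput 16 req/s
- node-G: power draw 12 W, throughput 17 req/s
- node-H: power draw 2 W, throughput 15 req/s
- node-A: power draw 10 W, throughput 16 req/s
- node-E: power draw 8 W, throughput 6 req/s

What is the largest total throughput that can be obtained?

node-C + node-G + node-H + node-A: power draw 5 + 12 + 2 + 10 = 29 ≤ 36, throughput 16 + 17 + 15 + 16 = 64.
node-J + node-C + node-H + node-A + node-E: power draw 11 + 5 + 2 + 10 + 8 = 36 ≤ 36, throughput 3 + 16 + 15 + 16 + 6 = 56.
Best is node-C, node-G, node-H, and node-A with total throughput 64.

64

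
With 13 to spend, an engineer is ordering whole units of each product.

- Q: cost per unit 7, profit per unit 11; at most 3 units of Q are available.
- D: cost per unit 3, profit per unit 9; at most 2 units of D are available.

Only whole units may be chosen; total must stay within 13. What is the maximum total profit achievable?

29

D has the best ratio (9/3); taking only D gives at most 2×9 = 18 (stopped by the supply cap of 2).
Mixing does better — 1×Q and 2×D: cost 13 ≤ 13, profit 1·11 + 2·9 = 29.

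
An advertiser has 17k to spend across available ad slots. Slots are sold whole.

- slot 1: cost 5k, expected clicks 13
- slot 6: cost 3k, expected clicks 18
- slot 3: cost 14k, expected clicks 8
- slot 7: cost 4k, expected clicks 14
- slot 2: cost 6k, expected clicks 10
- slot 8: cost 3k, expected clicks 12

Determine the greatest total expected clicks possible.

57

slot 6 + slot 7 + slot 2 + slot 8: cost 3 + 4 + 6 + 3 = 16 ≤ 17, expected clicks 18 + 14 + 10 + 12 = 54.
slot 1 + slot 6 + slot 7 + slot 8: cost 5 + 3 + 4 + 3 = 15 ≤ 17, expected clicks 13 + 18 + 14 + 12 = 57.
slot 1 + slot 6 + slot 2 + slot 8: cost 5 + 3 + 6 + 3 = 17 ≤ 17, expected clicks 13 + 18 + 10 + 12 = 53.
Best is slot 1, slot 6, slot 7, and slot 8 with total expected clicks 57.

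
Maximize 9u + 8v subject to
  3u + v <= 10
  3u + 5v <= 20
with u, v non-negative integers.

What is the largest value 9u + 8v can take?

The continuous relaxation peaks at (2.5, 2.5) with value 42.50; rounding to a feasible lattice point costs some objective.
(u,v)=(3,1): 3·3+1·1=10≤10, 3·3+5·1=14≤20, objective 35.
(u,v)=(2,2): 3·2+1·2=8≤10, 3·2+5·2=16≤20, objective 34.
(u,v)=(1,3): 3·1+1·3=6≤10, 3·1+5·3=18≤20, objective 33.
(u,v)=(3,0): 3·3+1·0=9≤10, 3·3+5·0=9≤20, objective 27.
The best lattice point is (3,1), giving 35.

35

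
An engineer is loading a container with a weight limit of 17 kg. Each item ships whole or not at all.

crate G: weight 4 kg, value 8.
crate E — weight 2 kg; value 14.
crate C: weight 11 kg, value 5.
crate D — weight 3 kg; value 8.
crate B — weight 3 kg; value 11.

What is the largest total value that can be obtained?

Treat it as a binary knapsack problem.
Allowing fractional choices, the relaxed optimum would be about 43.3, but items are indivisible.
crate G + crate E + crate B: weight 4 + 2 + 3 = 9 ≤ 17, value 8 + 14 + 11 = 33.
crate G + crate E + crate D + crate B: weight 4 + 2 + 3 + 3 = 12 ≤ 17, value 8 + 14 + 8 + 11 = 41.
crate E + crate D + crate B: weight 2 + 3 + 3 = 8 ≤ 17, value 14 + 8 + 11 = 33.
Best is crate G, crate E, crate D, and crate B with total value 41.

41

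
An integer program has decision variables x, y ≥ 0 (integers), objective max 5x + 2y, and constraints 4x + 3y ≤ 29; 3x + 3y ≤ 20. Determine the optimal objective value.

(x,y)=(6,0): 4·6+3·0=24≤29, 3·6+3·0=18≤20, objective 30.
(x,y)=(5,1): 4·5+3·1=23≤29, 3·5+3·1=18≤20, objective 27.
(x,y)=(5,0): 4·5+3·0=20≤29, 3·5+3·0=15≤20, objective 25.
Maximum is 30 at (x,y)=(6,0).

30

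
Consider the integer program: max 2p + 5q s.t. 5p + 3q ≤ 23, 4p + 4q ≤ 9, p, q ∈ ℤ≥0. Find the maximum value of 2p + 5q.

The continuous relaxation peaks at (0, 2.25) with value 11.25; rounding to a feasible lattice point costs some objective.
(p,q)=(0,2): 5·0+3·2=6≤23, 4·0+4·2=8≤9, objective 10.
(p,q)=(1,1): 5·1+3·1=8≤23, 4·1+4·1=8≤9, objective 7.
No feasible integer point exceeds 10.

10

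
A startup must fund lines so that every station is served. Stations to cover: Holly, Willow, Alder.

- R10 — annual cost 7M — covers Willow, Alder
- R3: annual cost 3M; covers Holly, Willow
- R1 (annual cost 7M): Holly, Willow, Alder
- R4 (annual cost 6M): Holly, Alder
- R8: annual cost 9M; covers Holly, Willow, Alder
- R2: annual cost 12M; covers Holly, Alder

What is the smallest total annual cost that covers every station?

R1 alone covers Holly, Willow, Alder — every station.
Total annual cost: 7.

7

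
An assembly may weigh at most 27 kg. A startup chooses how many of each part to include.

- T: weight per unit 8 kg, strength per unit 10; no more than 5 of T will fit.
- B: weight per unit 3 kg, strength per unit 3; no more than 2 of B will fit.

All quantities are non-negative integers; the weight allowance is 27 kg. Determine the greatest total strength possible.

33

3×T and 1×B: weight 27 ≤ 27, strength 3·10 + 1·3 = 33.
3×T: weight 24 ≤ 27, strength 3·10 = 30.
Best is 33.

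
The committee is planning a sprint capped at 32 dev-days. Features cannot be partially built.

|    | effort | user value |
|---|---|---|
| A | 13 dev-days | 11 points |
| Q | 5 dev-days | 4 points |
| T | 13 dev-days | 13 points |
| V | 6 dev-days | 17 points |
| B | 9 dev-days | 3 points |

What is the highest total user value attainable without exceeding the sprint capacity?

41

A + T + V: effort 13 + 13 + 6 = 32 ≤ 32, user value 11 + 13 + 17 = 41.
Q + T + V: effort 5 + 13 + 6 = 24 ≤ 32, user value 4 + 13 + 17 = 34.
T + V + B: effort 13 + 6 + 9 = 28 ≤ 32, user value 13 + 17 + 3 = 33.
Best is A, T, and V with total user value 41.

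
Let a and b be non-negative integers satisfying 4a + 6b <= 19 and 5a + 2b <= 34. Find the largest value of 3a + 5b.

15

(a,b)=(0,3): 4·0+6·3=18≤19, 5·0+2·3=6≤34, objective 15.
(a,b)=(1,2): 4·1+6·2=16≤19, 5·1+2·2=9≤34, objective 13.
The best lattice point is (0,3), giving 15.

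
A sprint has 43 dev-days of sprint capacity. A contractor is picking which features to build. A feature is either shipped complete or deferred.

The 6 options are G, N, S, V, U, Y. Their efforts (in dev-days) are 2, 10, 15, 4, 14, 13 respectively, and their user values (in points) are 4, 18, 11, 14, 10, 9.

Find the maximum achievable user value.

55

Treat it as a binary knapsack problem.
Allowing fractional choices, the relaxed optimum would be about 55.6, but features are indivisible.
G + N + V + U + Y: effort 2 + 10 + 4 + 14 + 13 = 43 ≤ 43, user value 4 + 18 + 14 + 10 + 9 = 55.
N + S + V + U: effort 10 + 15 + 4 + 14 = 43 ≤ 43, user value 18 + 11 + 14 + 10 = 53.
N + S + V + Y: effort 10 + 15 + 4 + 13 = 42 ≤ 43, user value 18 + 11 + 14 + 9 = 52.
Best is G, N, V, U, and Y with total user value 55.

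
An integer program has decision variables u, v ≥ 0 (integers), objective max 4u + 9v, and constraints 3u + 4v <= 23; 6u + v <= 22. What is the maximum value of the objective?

The continuous relaxation peaks at (0, 5.75) with value 51.75; rounding to a feasible lattice point costs some objective.
(u,v)=(1,5): 3·1+4·5=23≤23, 6·1+1·5=11≤22, objective 49.
(u,v)=(0,5): 3·0+4·5=20≤23, 6·0+1·5=5≤22, objective 45.
(u,v)=(2,4): 3·2+4·4=22≤23, 6·2+1·4=16≤22, objective 44.
No feasible integer point exceeds 49.

49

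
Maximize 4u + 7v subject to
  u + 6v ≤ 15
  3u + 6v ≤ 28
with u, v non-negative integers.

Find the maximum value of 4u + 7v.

36

Relaxing integrality, the LP optimum is 37.33 at (u,v) = (9.33, 0), which is not an integer point.
(u,v)=(9,0) is feasible, giving 36.
(u,v)=(8,0) is feasible, giving 32.
The best lattice point is (9,0), giving 36.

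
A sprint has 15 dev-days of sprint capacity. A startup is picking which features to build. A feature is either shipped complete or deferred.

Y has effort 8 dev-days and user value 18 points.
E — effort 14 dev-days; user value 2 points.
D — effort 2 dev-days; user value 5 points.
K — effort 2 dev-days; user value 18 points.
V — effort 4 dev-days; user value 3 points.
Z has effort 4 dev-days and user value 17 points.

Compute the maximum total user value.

Allowing fractional choices, the relaxed optimum would be about 55.8, but features are indivisible.
Y + K + Z: effort 8 + 2 + 4 = 14 ≤ 15, user value 18 + 18 + 17 = 53.
D + K + V + Z: effort 2 + 2 + 4 + 4 = 12 ≤ 15, user value 5 + 18 + 3 + 17 = 43.
Y + D + K: effort 8 + 2 + 2 = 12 ≤ 15, user value 18 + 5 + 18 = 41.
Best is Y, K, and Z with total user value 53.

53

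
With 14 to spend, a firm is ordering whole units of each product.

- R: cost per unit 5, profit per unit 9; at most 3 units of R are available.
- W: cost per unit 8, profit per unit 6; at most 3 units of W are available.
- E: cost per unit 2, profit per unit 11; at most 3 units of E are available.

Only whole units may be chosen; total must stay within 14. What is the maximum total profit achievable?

42

This is a bounded integer knapsack.
2×R and 2×E: cost 14 ≤ 14, profit 2·9 + 2·11 = 40.
1×R and 3×E: cost 11 ≤ 14, profit 1·9 + 3·11 = 42.
Best is 42.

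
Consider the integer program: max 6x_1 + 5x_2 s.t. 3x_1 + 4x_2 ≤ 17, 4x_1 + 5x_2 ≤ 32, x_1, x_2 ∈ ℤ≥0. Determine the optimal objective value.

(x_1,x_2)=(5,0) is feasible, giving 30.
(x_1,x_2)=(4,1) is feasible, giving 29.
Maximum is 30 at (x_1,x_2)=(5,0).

30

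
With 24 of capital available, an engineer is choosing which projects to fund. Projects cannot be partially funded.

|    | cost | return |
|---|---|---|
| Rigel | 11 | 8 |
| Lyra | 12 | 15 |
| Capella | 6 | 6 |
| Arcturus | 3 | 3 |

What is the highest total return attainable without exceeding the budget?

Take Lyra, Capella, and Arcturus: cost 12 + 6 + 3 = 21 ≤ 24, return 15 + 6 + 3 = 24.
No other feasible combination does better.

24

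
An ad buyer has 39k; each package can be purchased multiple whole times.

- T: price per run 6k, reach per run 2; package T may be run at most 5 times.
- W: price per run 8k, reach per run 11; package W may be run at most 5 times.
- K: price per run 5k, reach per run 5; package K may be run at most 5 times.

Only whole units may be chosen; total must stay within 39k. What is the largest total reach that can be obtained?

This is a bounded integer knapsack.
W has the best ratio (11/8); taking only W gives at most 4×11 = 44 (stopped by the price limit).
Mixing does better — 4×W and 1×K: price 37 ≤ 39, reach 4·11 + 1·5 = 49.

49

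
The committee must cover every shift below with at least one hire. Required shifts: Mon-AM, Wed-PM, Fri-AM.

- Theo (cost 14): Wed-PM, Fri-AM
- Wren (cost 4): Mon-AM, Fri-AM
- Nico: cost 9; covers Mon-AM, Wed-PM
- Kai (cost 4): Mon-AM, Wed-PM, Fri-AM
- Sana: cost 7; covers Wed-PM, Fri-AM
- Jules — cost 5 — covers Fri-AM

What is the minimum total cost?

4

Kai alone covers Mon-AM, Wed-PM, Fri-AM — every shift.
Total cost: 4.
No cover costs less than 4.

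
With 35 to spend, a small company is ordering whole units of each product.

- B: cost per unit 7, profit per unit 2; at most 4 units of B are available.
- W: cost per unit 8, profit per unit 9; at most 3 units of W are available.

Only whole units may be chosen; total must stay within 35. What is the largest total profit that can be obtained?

Take 1×B and 3×W: cost 31 ≤ 35, profit 1·2 + 3·9 = 29.
W has the best ratio (9/8) and is taken to its limit of 3; remaining capacity is filled optimally with the others.

29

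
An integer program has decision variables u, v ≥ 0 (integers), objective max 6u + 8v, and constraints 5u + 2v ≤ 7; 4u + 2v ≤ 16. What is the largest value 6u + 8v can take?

24

(u,v)=(0,3): 5·0+2·3=6≤7, 4·0+2·3=6≤16, objective 24.
(u,v)=(0,2): 5·0+2·2=4≤7, 4·0+2·2=4≤16, objective 16.
The best lattice point is (0,3), giving 24.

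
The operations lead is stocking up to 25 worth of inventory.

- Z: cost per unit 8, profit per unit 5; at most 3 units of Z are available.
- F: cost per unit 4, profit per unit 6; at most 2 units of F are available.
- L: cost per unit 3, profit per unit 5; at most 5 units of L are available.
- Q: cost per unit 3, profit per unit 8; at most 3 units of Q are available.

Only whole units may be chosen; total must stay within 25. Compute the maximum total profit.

50

5×L and 3×Q: cost 24 ≤ 25, profit 5·5 + 3·8 = 49.
1×F, 4×L, and 3×Q: cost 25 ≤ 25, profit 1·6 + 4·5 + 3·8 = 50.
Best is 50.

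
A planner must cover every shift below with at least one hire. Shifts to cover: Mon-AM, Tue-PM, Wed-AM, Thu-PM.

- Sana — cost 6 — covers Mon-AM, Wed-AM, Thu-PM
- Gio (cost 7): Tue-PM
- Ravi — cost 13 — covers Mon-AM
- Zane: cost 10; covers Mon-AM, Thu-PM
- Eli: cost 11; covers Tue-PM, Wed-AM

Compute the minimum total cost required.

13

Choose Sana and Gio: together they cover Mon-AM, Tue-PM, Wed-AM, Thu-PM — every shift.
Total cost: 6 + 7 = 13.
No cover costs less than 13.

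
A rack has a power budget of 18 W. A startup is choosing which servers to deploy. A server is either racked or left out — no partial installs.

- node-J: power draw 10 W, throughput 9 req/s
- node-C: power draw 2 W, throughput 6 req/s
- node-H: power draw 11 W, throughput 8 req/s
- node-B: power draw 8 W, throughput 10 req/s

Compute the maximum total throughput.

This is a 0-1 knapsack instance.
node-C + node-B: power draw 2 + 8 = 10 ≤ 18, throughput 6 + 10 = 16.
node-J + node-C: power draw 10 + 2 = 12 ≤ 18, throughput 9 + 6 = 15.
node-J + node-B: power draw 10 + 8 = 18 ≤ 18, throughput 9 + 10 = 19.
Best is node-J and node-B with total throughput 19.

19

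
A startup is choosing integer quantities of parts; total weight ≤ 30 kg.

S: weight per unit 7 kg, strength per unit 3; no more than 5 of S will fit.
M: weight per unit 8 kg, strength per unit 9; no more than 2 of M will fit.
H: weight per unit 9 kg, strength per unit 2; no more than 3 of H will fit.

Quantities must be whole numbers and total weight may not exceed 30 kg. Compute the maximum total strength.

M has the best ratio (9/8); taking only M gives at most 2×9 = 18 (stopped by the supply cap of 2).
Mixing does better — 2×S and 2×M: weight 30 ≤ 30, strength 2·3 + 2·9 = 24.

24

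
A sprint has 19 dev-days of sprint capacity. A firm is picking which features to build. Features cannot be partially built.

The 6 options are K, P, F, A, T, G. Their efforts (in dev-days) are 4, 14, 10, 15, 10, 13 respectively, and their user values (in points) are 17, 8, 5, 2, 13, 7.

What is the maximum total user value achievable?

Allowing fractional choices, the relaxed optimum would be about 32.9, but features are indivisible.
K + P: effort 4 + 14 = 18 ≤ 19, user value 17 + 8 = 25.
K + G: effort 4 + 13 = 17 ≤ 19, user value 17 + 7 = 24.
K + T: effort 4 + 10 = 14 ≤ 19, user value 17 + 13 = 30.
Best is K and T with total user value 30.

30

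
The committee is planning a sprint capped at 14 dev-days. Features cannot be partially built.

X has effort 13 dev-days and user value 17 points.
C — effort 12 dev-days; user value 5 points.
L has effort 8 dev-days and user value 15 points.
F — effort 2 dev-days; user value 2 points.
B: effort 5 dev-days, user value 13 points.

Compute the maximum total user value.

28

L + F: effort 8 + 2 = 10 ≤ 14, user value 15 + 2 = 17.
X: effort 13 ≤ 14, user value 17.
L + B: effort 8 + 5 = 13 ≤ 14, user value 15 + 13 = 28.
Best is L and B with total user value 28.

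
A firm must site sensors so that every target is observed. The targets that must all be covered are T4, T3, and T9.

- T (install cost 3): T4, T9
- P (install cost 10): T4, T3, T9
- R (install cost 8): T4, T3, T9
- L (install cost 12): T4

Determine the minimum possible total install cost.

The greedy cost-per-new-target heuristic would pick T and R for 11, but a cheaper cover exists.
R alone covers T4, T3, T9 — every target.
Total install cost: 8.
No cover costs less than 8.

8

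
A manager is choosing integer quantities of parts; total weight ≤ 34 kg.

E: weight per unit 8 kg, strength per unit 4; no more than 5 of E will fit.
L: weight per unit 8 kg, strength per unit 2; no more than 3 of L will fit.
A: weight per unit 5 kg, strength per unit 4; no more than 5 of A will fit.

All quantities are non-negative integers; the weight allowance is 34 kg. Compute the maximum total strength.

A has the best ratio (4/5); taking only A gives at most 5×4 = 20 (stopped by the supply cap of 5).
Mixing does better — 1×E and 5×A: weight 33 ≤ 34, strength 1·4 + 5·4 = 24.

24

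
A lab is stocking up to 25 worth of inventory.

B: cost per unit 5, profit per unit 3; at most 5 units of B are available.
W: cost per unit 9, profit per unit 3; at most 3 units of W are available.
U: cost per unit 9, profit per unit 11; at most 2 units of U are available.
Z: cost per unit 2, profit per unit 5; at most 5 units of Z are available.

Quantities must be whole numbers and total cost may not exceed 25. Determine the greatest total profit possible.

Take 1×B, 1×U, and 5×Z: cost 24 ≤ 25, profit 1·3 + 1·11 + 5·5 = 39.
Z has the best ratio (5/2) and is taken to its limit of 5; remaining capacity is filled optimally with the others.

39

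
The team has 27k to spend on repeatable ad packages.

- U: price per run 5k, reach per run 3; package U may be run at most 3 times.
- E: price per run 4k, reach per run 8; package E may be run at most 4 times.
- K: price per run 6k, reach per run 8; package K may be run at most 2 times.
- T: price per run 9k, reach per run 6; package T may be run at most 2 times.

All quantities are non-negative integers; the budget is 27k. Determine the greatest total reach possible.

E has the best ratio (8/4); taking only E gives at most 4×8 = 32 (stopped by the supply cap of 4).
Mixing does better — 1×U, 4×E, and 1×K: price 27 ≤ 27, reach 1·3 + 4·8 + 1·8 = 43.

43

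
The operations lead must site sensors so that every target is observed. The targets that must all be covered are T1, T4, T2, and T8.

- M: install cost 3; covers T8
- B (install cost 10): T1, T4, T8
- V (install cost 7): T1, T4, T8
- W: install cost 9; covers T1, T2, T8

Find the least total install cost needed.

16

Choose V and W: together they cover T1, T4, T2, T8 — every target.
Total install cost: 7 + 9 = 16.
No cover costs less than 16.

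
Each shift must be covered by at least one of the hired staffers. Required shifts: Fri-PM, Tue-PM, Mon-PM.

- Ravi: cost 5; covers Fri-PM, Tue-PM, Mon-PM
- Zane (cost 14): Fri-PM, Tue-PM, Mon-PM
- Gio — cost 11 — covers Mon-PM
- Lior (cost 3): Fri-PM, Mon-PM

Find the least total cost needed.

5

This is an integer covering problem.
The greedy cost-per-new-shift heuristic would pick Lior and Ravi for 8, but a cheaper cover exists.
Ravi alone covers Fri-PM, Tue-PM, Mon-PM — every shift.
Total cost: 5.
No cover costs less than 5.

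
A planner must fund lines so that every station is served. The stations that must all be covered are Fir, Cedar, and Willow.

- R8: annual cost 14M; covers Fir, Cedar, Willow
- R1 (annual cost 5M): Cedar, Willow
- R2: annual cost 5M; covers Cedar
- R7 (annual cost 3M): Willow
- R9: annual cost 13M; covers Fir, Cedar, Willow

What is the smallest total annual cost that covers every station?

This is an integer covering problem.
R9 alone covers Fir, Cedar, Willow — every station.
Total annual cost: 13.

13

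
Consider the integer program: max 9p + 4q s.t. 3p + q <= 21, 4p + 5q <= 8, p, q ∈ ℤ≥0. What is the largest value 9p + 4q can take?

(p,q)=(2,0): 3·2+1·0=6≤21, 4·2+5·0=8≤8, objective 18.
(p,q)=(1,0): 3·1+1·0=3≤21, 4·1+5·0=4≤8, objective 9.
No feasible integer point exceeds 18.

18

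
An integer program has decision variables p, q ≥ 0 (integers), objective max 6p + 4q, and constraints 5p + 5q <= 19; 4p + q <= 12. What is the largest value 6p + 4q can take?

The continuous relaxation peaks at (2.73, 1.07) with value 20.67; rounding to a feasible lattice point costs some objective.
(p,q)=(3,0): 5·3+5·0=15≤19, 4·3+1·0=12≤12, objective 18.
(p,q)=(2,1): 5·2+5·1=15≤19, 4·2+1·1=9≤12, objective 16.
No feasible integer point exceeds 18.

18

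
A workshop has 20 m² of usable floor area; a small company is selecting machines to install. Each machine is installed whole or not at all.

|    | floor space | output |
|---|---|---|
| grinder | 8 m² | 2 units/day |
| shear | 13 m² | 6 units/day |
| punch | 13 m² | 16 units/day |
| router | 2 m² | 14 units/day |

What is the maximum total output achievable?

30

Treat it as a binary knapsack problem.
Allowing fractional choices, the relaxed optimum would be about 32.3, but machines are indivisible.
grinder + router: floor space 8 + 2 = 10 ≤ 20, output 2 + 14 = 16.
punch + router: floor space 13 + 2 = 15 ≤ 20, output 16 + 14 = 30.
shear + router: floor space 13 + 2 = 15 ≤ 20, output 6 + 14 = 20.
Best is punch and router with total output 30.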